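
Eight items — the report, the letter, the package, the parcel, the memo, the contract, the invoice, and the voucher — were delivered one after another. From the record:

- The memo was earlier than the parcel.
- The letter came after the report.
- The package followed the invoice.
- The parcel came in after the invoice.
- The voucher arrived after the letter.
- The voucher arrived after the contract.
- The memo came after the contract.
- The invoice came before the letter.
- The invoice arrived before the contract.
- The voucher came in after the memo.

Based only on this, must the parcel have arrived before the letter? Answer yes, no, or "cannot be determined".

No chain of stated constraints runs from the parcel to the letter, and none runs from the letter to the parcel either.
So the relative order of the parcel and the letter is not fixed by the given facts.

cannot be determined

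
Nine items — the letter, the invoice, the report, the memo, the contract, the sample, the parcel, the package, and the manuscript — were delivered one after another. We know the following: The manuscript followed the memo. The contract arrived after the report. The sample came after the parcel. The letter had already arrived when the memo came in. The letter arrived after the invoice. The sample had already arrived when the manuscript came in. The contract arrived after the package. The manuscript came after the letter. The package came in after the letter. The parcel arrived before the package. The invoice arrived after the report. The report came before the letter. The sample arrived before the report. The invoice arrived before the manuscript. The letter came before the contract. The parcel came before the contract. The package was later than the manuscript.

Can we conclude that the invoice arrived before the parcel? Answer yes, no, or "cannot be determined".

no

Tracing the constraints gives the parcel → the sample → the report → the invoice, so the parcel must come before the invoice.
That means the invoice cannot be before the parcel.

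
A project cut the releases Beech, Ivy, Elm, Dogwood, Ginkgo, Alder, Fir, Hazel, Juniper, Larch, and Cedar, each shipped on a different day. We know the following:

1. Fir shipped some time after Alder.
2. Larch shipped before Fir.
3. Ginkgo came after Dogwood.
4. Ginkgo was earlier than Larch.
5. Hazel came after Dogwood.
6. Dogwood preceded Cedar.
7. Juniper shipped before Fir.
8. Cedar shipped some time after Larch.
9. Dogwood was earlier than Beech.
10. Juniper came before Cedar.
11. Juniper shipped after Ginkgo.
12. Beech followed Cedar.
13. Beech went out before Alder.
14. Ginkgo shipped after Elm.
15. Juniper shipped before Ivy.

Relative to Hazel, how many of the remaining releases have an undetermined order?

Forced before Hazel: Dogwood.
That leaves Alder, Beech, Cedar, Elm, Fir, Ginkgo, Ivy, Juniper, and Larch with no forced order relative to Hazel — 9.

9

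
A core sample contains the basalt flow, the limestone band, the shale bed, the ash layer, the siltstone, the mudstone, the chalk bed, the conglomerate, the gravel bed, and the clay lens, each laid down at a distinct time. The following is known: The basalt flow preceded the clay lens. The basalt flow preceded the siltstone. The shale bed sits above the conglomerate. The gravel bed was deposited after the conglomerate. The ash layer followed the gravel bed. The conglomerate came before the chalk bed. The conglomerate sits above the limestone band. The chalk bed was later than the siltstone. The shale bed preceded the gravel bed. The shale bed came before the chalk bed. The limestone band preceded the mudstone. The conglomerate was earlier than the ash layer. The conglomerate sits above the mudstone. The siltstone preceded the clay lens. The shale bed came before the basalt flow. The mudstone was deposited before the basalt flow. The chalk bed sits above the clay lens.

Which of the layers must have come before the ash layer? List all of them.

the conglomerate, the gravel bed, the limestone band, the mudstone, the shale bed

Directly stated before the ash layer: the conglomerate and the gravel bed.
The limestone band reaches the ash layer via the limestone band → the conglomerate → the ash layer.
The mudstone reaches the ash layer via the mudstone → the conglomerate → the ash layer.
The shale bed reaches the ash layer via the shale bed → the gravel bed → the ash layer.
No chain forces the basalt flow (or any of the others) ahead of the ash layer.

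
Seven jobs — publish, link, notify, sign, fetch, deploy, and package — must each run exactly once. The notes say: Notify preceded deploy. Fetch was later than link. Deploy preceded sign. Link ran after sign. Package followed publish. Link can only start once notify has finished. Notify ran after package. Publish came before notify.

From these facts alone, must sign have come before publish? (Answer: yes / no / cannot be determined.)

Tracing the constraints gives publish → notify → deploy → sign, so publish must come before sign.
That means sign cannot be before publish.

no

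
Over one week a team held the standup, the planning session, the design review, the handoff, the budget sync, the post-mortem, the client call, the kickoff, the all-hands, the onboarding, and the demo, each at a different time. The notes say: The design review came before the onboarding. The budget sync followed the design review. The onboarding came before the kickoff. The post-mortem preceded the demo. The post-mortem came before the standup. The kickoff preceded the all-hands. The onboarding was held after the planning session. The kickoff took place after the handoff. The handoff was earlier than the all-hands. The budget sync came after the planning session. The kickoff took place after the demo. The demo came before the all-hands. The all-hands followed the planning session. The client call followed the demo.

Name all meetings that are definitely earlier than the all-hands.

Directly stated before the all-hands: the demo, the handoff, the kickoff, and the planning session.
The design review reaches the all-hands via the design review → the onboarding → the kickoff → the all-hands.
The onboarding reaches the all-hands via the onboarding → the kickoff → the all-hands.
The post-mortem reaches the all-hands via the post-mortem → the demo → the all-hands.

the demo, the design review, the handoff, the kickoff, the onboarding, the planning session, the post-mortem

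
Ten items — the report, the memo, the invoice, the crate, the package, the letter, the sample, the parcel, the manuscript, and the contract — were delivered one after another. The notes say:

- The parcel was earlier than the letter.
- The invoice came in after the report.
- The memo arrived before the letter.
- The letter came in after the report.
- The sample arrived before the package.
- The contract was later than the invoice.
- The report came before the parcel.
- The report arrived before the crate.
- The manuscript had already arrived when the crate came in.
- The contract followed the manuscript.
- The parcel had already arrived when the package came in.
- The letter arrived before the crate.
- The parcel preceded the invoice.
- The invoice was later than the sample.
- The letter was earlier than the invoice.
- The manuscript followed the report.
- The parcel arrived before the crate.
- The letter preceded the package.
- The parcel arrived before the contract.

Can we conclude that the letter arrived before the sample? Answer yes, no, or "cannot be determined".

No chain of stated constraints runs from the letter to the sample, and none runs from the sample to the letter either.
So the relative order of the letter and the sample is not fixed by the given facts.

cannot be determined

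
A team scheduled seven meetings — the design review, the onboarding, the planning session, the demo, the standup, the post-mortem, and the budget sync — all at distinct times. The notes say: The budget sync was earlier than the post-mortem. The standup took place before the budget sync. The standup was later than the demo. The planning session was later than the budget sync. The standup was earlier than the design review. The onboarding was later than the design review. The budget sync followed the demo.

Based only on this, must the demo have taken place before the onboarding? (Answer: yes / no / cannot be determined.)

yes

Chain the constraints: the demo → the standup → the design review → the onboarding. Each link is directly stated, so the demo comes before the onboarding.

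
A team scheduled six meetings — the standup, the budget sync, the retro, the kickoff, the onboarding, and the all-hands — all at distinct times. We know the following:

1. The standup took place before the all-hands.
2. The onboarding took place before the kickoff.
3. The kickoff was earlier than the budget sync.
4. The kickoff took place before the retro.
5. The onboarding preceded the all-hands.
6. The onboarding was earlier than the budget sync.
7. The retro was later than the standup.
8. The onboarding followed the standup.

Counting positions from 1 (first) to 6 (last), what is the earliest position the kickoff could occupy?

3

The onboarding and the standup must both come before the kickoff — 2 forced predecessors.
Nothing else is forced ahead of the kickoff, so its earliest slot is position 2 + 1 = 3.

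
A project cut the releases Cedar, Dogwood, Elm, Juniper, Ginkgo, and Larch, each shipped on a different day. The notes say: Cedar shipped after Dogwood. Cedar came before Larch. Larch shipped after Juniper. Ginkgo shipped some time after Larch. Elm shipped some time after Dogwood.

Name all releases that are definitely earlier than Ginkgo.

Cedar, Dogwood, Juniper, Larch

Directly stated before Ginkgo: Larch.
Cedar reaches Ginkgo via Cedar → Larch → Ginkgo.
Dogwood reaches Ginkgo via Dogwood → Cedar → Larch → Ginkgo.
Juniper reaches Ginkgo via Juniper → Larch → Ginkgo.
No chain forces Elm ahead of Ginkgo.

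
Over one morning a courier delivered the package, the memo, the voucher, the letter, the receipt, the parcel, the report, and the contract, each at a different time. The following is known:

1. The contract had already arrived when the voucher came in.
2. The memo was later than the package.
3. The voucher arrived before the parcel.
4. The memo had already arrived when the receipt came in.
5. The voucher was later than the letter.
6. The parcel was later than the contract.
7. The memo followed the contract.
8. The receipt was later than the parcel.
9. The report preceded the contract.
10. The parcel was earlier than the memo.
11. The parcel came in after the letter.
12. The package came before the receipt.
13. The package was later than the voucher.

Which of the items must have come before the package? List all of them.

the contract, the letter, the report, the voucher

Directly stated before the package: the voucher.
The contract reaches the package via the contract → the voucher → the package.
The letter reaches the package via the letter → the voucher → the package.
The report reaches the package via the report → the contract → the voucher → the package.
No chain forces the receipt (or any of the others) ahead of the package.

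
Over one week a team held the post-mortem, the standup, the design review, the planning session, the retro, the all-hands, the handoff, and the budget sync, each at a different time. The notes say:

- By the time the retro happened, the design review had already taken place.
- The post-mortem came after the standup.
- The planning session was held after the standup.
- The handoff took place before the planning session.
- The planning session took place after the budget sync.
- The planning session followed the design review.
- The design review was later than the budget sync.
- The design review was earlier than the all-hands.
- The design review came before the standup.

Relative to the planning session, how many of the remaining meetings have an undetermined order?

Forced before the planning session: the budget sync, the design review, the handoff, and the standup.
That leaves the all-hands, the post-mortem, and the retro with no forced order relative to the planning session — 3.

3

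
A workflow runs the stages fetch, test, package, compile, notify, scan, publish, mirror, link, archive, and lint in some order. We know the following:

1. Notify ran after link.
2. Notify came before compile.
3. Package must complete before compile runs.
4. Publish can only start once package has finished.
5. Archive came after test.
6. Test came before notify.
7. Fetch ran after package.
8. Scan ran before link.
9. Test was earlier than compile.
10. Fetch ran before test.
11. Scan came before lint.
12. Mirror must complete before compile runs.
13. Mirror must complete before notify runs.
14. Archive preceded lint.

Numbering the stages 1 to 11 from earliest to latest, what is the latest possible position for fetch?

6

Fetch must come before archive, compile, lint, notify, and test — 5 stages forced after it.
Everything else can be placed before fetch in some valid order, so fetch can sit as late as position 11 − 5 = 6.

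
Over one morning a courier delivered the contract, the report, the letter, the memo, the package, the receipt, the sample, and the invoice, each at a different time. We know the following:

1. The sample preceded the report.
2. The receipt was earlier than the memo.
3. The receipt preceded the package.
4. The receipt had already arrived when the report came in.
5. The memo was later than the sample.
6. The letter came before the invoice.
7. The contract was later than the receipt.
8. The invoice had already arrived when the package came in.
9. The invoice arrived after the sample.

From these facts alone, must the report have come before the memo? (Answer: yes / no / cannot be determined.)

No chain of stated constraints runs from the report to the memo, and none runs from the memo to the report either.
So the relative order of the report and the memo is not fixed by the given facts.

cannot be determined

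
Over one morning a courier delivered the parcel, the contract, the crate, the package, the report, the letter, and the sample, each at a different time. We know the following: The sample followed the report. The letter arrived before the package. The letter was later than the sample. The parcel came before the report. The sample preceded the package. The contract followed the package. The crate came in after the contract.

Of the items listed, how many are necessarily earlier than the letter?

3

Directly stated before the letter: the sample.
The parcel reaches the letter via the parcel → the report → the sample → the letter.
The report reaches the letter via the report → the sample → the letter.
That's the parcel, the report, and the sample — 3 in all.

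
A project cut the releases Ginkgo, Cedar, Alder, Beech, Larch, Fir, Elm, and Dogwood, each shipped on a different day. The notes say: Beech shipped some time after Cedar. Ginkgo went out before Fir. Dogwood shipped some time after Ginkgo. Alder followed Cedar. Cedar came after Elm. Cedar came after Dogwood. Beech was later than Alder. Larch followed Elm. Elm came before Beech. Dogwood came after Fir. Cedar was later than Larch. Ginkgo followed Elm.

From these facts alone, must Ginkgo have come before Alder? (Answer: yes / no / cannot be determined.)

Chain the constraints: Ginkgo → Dogwood → Cedar → Alder. Each link is directly stated, so Ginkgo comes before Alder.

yes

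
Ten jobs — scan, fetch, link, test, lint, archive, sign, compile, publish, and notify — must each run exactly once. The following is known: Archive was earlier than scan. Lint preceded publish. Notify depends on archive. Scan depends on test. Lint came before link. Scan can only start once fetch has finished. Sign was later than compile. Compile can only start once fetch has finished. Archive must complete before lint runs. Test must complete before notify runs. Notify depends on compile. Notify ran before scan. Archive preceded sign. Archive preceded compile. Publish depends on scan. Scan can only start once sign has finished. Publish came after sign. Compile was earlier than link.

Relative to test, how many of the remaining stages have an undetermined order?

Forced after test: notify, publish, and scan.
That leaves archive, compile, fetch, link, lint, and sign with no forced order relative to test — 6.

6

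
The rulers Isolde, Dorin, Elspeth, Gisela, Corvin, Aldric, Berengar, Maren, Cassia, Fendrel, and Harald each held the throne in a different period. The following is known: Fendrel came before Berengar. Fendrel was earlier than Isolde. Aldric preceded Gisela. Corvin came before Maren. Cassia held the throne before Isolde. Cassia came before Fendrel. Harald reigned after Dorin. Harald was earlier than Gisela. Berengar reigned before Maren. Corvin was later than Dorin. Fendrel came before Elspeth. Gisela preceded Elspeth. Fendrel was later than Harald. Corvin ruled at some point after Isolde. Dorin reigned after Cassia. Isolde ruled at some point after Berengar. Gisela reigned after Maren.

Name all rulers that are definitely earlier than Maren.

Directly stated before Maren: Berengar and Corvin.
Cassia reaches Maren via Cassia → Fendrel → Berengar → Maren.
Dorin reaches Maren via Dorin → Corvin → Maren.
Fendrel reaches Maren via Fendrel → Berengar → Maren.
Likewise Harald and Isolde each reach Maren by chaining the stated constraints.
No chain forces Aldric (or any of the others) ahead of Maren.

Berengar, Cassia, Corvin, Dorin, Fendrel, Harald, Isolde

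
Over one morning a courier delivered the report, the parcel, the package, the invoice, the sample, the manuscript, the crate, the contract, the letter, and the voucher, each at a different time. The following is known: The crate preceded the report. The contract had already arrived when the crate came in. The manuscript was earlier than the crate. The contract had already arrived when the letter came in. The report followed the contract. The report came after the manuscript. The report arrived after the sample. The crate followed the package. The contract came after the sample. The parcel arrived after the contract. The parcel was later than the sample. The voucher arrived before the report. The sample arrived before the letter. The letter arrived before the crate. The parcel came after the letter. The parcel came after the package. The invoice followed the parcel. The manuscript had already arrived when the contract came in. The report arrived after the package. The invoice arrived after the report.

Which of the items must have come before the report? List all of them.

the contract, the crate, the letter, the manuscript, the package, the sample, the voucher

Directly stated before the report: the contract, the crate, the manuscript, the package, the sample, and the voucher.
The letter reaches the report via the letter → the crate → the report.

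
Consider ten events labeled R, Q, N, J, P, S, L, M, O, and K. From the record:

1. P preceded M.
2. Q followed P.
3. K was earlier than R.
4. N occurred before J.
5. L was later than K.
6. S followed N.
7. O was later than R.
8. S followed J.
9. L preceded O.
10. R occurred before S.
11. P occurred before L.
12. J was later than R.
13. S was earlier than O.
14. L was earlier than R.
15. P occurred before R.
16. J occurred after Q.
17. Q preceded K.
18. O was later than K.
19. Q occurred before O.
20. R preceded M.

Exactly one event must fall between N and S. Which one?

Tracing the constraints gives N → J → S, so J sits after N and before S.
No other event is forced both after N and before S.

J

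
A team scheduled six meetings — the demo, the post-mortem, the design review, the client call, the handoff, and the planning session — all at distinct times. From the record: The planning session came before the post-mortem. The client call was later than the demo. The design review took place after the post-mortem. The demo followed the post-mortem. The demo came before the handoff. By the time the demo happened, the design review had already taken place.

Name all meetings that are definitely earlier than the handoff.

the demo, the design review, the planning session, the post-mortem

Directly stated before the handoff: the demo.
The design review reaches the handoff via the design review → the demo → the handoff.
The planning session reaches the handoff via the planning session → the post-mortem → the demo → the handoff.
The post-mortem reaches the handoff via the post-mortem → the demo → the handoff.
No chain forces the client call ahead of the handoff.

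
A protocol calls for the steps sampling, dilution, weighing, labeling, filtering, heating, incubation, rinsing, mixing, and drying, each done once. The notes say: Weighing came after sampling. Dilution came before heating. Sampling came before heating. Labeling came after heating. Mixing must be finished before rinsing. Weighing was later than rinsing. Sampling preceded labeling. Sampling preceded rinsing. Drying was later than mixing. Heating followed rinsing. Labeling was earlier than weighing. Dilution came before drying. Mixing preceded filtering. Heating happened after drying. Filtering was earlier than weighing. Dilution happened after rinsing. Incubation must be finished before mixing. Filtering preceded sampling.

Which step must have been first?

Incubation has a chain of constraints placing it before every other step, so incubation must be first.

incubation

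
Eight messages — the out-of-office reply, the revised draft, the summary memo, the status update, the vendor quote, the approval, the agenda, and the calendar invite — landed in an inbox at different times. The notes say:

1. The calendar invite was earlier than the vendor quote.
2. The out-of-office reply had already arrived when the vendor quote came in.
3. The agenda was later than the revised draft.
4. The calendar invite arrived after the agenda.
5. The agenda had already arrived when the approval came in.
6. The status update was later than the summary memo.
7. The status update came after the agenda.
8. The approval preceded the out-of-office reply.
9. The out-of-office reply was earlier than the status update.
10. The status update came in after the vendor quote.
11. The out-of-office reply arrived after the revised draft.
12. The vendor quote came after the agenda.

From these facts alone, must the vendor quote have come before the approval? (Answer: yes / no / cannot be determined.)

Tracing the constraints gives the approval → the out-of-office reply → the vendor quote, so the approval must come before the vendor quote.
That means the vendor quote cannot be before the approval.

no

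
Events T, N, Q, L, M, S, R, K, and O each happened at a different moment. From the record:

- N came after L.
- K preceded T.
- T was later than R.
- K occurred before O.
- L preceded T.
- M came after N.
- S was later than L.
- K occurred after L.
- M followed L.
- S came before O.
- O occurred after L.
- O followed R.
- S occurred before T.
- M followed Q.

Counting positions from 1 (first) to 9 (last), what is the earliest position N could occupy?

2

L must come before N — 1 forced predecessor.
Nothing else is forced ahead of N, so its earliest slot is position 1 + 1 = 2.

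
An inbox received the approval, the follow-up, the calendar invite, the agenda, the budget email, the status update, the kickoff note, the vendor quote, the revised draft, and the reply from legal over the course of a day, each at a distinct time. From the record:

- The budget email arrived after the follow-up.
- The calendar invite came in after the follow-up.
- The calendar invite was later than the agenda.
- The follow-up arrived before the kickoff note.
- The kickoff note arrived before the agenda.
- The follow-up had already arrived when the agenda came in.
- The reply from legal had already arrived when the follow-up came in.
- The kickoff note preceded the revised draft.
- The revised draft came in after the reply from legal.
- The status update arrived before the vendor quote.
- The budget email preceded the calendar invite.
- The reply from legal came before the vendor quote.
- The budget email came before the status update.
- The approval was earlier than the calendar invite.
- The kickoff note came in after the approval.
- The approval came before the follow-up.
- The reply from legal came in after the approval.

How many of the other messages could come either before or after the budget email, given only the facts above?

Forced before the budget email: the approval, the follow-up, and the reply from legal; forced after the budget email: the calendar invite, the status update, and the vendor quote.
That leaves the agenda, the kickoff note, and the revised draft with no forced order relative to the budget email — 3.

3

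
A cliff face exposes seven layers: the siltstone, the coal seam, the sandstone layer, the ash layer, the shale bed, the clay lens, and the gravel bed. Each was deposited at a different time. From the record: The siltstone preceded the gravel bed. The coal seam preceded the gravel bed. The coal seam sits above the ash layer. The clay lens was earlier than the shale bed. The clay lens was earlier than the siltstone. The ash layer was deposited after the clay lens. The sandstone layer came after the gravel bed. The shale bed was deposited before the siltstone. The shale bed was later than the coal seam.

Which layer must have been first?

the clay lens

The clay lens has a chain of constraints placing it before every other layer, so the clay lens must be first.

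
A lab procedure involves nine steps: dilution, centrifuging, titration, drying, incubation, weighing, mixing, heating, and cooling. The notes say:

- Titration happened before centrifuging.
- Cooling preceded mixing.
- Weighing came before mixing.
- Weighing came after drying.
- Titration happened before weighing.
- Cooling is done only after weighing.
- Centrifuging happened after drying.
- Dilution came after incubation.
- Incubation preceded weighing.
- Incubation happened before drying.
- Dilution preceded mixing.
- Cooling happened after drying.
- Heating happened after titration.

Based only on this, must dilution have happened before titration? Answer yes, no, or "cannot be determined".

No chain of stated constraints runs from dilution to titration, and none runs from titration to dilution either.
So the relative order of dilution and titration is not fixed by the given facts.

cannot be determined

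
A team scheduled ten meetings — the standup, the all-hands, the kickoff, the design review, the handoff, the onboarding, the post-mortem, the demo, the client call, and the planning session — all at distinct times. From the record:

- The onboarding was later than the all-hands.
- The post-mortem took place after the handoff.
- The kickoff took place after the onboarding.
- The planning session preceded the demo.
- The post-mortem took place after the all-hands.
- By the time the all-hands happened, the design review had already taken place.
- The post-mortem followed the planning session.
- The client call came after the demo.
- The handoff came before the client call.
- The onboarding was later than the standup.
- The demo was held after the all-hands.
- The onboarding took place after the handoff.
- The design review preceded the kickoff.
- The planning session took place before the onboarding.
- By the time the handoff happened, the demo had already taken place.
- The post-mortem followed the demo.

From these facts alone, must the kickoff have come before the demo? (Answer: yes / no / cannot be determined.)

Tracing the constraints gives the demo → the handoff → the onboarding → the kickoff, so the demo must come before the kickoff.
That means the kickoff cannot be before the demo.

no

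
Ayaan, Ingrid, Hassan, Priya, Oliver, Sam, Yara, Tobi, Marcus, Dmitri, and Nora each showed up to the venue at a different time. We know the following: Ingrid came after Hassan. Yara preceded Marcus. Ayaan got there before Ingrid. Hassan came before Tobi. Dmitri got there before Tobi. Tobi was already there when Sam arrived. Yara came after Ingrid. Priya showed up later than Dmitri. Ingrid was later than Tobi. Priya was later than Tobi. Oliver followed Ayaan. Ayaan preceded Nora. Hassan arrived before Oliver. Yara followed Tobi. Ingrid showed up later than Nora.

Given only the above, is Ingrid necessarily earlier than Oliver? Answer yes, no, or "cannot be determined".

No chain of stated constraints runs from Ingrid to Oliver, and none runs from Oliver to Ingrid either.
So the relative order of Ingrid and Oliver is not fixed by the given facts.

cannot be determined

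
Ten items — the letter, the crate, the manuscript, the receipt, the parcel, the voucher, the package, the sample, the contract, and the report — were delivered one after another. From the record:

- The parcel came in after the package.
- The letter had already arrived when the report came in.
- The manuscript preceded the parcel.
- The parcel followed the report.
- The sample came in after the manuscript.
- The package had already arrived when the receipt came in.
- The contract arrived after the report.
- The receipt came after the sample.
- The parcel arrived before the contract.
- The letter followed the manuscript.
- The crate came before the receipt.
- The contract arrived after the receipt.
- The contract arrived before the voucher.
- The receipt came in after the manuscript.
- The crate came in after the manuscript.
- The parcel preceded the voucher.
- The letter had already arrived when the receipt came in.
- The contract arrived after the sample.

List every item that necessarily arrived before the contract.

the crate, the letter, the manuscript, the package, the parcel, the receipt, the report, the sample

Directly stated before the contract: the parcel, the receipt, the report, and the sample.
The crate reaches the contract via the crate → the receipt → the contract.
The letter reaches the contract via the letter → the report → the contract.
The manuscript reaches the contract via the manuscript → the sample → the contract.
Likewise the package reaches the contract by chaining the stated constraints.
No chain forces the voucher ahead of the contract.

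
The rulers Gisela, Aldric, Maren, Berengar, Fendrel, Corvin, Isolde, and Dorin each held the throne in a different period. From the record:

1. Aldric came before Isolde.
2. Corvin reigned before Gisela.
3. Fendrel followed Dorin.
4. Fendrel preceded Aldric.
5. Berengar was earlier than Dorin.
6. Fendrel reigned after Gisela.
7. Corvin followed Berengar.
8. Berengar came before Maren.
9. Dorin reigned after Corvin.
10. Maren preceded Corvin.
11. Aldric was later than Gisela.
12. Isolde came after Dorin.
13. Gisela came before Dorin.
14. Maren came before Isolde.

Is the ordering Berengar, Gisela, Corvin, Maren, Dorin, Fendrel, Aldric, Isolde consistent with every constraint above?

The constraints require Maren before Corvin, but in the proposed sequence Corvin appears ahead of Maren. That one violation is enough.

no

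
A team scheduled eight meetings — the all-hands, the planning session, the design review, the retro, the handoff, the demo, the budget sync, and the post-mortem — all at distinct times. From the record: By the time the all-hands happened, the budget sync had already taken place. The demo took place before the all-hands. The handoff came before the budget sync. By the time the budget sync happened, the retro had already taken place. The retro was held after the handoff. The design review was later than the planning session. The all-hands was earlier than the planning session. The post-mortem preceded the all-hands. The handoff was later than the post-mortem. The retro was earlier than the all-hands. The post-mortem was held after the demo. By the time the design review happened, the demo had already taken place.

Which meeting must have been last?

the design review

Every other meeting has a chain of constraints placing it before the design review, so the design review is last.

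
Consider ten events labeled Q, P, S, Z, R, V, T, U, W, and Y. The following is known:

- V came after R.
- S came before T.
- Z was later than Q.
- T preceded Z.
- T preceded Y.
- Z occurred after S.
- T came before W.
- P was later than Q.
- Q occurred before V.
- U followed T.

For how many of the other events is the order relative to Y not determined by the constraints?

Forced before Y: S and T.
That leaves P, Q, R, U, V, W, and Z with no forced order relative to Y — 7.

7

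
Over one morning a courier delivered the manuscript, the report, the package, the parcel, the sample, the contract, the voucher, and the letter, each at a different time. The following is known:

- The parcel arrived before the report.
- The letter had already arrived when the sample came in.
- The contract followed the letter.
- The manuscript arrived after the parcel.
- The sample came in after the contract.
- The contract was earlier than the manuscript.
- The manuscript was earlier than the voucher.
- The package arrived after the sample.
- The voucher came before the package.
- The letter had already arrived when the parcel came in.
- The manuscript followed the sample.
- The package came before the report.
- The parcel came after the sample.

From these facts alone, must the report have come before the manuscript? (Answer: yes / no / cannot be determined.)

no

Tracing the constraints gives the manuscript → the voucher → the package → the report, so the manuscript must come before the report.
That means the report cannot be before the manuscript.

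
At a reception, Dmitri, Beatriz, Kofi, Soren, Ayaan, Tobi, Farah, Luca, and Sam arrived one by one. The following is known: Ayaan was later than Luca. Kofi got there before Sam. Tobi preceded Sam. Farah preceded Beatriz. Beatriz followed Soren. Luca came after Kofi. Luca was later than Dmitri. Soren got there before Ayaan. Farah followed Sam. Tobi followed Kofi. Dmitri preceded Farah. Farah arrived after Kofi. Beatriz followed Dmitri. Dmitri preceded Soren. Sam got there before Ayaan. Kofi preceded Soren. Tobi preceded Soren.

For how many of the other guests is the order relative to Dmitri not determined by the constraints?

Forced after Dmitri: Ayaan, Beatriz, Farah, Luca, and Soren.
That leaves Kofi, Sam, and Tobi with no forced order relative to Dmitri — 3.

3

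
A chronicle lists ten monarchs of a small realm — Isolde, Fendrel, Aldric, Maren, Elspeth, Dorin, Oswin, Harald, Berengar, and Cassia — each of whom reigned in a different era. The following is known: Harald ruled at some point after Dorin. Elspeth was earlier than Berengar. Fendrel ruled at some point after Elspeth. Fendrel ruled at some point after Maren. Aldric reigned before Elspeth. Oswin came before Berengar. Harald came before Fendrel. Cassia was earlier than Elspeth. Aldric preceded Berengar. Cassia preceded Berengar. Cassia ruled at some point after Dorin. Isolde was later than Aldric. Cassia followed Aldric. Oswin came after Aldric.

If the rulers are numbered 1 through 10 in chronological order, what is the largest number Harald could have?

9

Harald must come before Fendrel — 1 ruler forced after them.
Everything else can be placed before Harald in some valid order, so Harald can sit as late as position 10 − 1 = 9.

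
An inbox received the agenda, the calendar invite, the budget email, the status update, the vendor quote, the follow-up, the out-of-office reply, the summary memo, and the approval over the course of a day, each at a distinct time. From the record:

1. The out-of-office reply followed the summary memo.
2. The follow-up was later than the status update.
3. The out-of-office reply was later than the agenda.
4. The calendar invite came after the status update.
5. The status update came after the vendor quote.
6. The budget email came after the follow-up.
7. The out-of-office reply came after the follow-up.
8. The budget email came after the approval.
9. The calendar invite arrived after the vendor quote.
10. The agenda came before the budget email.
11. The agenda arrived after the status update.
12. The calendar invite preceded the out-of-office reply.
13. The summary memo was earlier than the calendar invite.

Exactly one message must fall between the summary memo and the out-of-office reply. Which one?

the calendar invite

Tracing the constraints gives the summary memo → the calendar invite → the out-of-office reply, so the calendar invite sits after the summary memo and before the out-of-office reply.
No other message is forced both after the summary memo and before the out-of-office reply.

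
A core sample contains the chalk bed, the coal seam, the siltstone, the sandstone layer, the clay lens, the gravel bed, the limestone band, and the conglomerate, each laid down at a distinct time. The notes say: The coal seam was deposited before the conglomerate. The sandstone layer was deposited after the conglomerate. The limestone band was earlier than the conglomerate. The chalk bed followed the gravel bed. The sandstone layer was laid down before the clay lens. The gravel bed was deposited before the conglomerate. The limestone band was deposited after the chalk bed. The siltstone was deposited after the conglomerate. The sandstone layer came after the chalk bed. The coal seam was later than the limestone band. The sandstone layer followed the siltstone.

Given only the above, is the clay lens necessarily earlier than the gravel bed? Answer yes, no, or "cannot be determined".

Tracing the constraints gives the gravel bed → the chalk bed → the sandstone layer → the clay lens, so the gravel bed must come before the clay lens.
That means the clay lens cannot be before the gravel bed.

no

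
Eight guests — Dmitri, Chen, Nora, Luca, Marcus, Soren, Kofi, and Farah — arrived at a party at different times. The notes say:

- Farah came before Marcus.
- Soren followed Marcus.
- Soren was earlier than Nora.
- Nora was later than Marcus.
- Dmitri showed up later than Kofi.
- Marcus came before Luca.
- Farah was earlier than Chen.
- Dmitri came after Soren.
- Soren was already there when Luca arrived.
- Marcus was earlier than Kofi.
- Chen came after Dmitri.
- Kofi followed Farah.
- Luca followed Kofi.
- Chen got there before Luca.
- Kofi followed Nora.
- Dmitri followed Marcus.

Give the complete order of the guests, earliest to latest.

Farah, Marcus, Soren, Nora, Kofi, Dmitri, Chen, Luca

The constraints fix every adjacent pair, so only one ordering works:
Farah → Marcus → Soren → Nora → Kofi → Dmitri → Chen → Luca.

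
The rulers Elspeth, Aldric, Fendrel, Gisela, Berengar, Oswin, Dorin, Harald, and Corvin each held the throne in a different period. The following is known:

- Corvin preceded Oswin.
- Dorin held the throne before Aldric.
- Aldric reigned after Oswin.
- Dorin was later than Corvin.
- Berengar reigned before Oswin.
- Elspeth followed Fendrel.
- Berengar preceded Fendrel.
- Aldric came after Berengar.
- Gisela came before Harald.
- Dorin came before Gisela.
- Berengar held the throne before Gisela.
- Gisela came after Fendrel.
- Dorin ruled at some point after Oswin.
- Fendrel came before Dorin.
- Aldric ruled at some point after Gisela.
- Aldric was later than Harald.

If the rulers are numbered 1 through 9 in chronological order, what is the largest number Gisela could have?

Gisela must come before Aldric and Harald — 2 rulers forced after them.
Everything else can be placed before Gisela in some valid order, so Gisela can sit as late as position 9 − 2 = 7.

7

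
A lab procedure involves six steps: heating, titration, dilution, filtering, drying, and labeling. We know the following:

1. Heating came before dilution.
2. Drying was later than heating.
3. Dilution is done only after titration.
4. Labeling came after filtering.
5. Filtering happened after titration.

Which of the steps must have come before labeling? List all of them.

Directly stated before labeling: filtering.
Titration reaches labeling via titration → filtering → labeling.

filtering, titration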